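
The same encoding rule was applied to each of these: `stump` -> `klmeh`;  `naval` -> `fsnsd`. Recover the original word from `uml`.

cut

Compare letters: s→k is +18, t→l is +18, u→m is +18 — a constant shift. This is a Caesar cipher with shift 18.
Undoing it on uml: u−18=c, m−18=u, l−18=t.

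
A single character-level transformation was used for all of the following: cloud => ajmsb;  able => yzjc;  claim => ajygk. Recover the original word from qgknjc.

Compare letters: c→a is +24, l→j is +24, o→m is +24 — a constant shift. Each letter is shifted forward by 24 in the alphabet (a Caesar shift of +24).
Undoing it on qgknjc: q−24=s, g−24=i, k−24=m, n−24=p, j−24=l, c−24=e.

simple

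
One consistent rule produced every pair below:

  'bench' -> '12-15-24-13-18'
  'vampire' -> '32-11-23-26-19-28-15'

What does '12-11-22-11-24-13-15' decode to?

balance

b is letter #2 and maps to 12: an offset of 10. Each letter is replaced by its alphabet position (a=1..z=26) + 10.
Decoding 12-11-22-11-24-13-15: 12→(12−10)÷1=2=b, 11→(11−10)÷1=1=a, 22→(22−10)÷1=12=l, 11→(11−10)÷1=1=a, 24→(24−10)÷1=14=n, 13→(13−10)÷1=3=c, 15→(15−10)÷1=5=e.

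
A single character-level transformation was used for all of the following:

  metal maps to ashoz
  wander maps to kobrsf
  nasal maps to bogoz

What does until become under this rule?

ibhwz

Compare letters: m→a is +14, e→s is +14, t→h is +14 — a constant shift. This is a Caesar cipher with shift 14.
For until: u+14=i, n+14=b, t+14=h, i+14=w, l+14=z.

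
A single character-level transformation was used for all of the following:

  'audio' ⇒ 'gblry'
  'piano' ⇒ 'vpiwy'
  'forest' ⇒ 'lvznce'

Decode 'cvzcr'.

worth

Each letter shifts forward by (position + 6), i.e. 6, 7, 8, … — the shift grows by one for each successive letter.
Decoding cvzcr: c−6=w, v−7=o, z−8=r, c−9=t, r−10=h.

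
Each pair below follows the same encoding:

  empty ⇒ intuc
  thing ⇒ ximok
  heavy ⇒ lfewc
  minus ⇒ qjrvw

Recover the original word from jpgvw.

The shifts repeat in a cycle of length 2: positions 0,1,… shift by +4, +1, then the pattern repeats.
Reversing it on jpgvw: j−4=f, p−1=o, g−4=c, v−1=u, w−4=s.

focus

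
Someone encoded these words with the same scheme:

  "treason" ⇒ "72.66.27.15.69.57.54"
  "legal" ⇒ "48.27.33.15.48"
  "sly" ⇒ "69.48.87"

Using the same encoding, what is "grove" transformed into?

t(#20)→72 and r(#18)→66: differences scale by 3, so n = 3·pos + 12. Each letter becomes 3×(its alphabet position, a=1..z=26) + 12.
On grove: g=7→33, r=18→66, o=15→57, v=22→78, e=5→27.

33.66.57.78.27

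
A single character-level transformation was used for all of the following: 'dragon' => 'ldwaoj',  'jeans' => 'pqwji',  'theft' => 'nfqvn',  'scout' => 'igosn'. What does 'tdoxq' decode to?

d(3)→l(11) and r(17)→d(3) fit y≡5x+22 (mod 26); the inverse of 5 mod 26 is 21. Treating letters as 0–25, the rule is x ↦ 5x + 22 (mod 26).
Decoding tdoxq: t(19)→21·(19−22)≡15=p; d(3)→21·(3−22)≡17=r; o(14)→21·(14−22)≡14=o; x(23)→21·(23−22)≡21=v; q(16)→21·(16−22)≡4=e (all mod 26).

prove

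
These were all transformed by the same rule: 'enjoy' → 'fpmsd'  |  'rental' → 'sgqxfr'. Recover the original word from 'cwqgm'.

In enjoy: e→f is +1, n→p is +2, j→m is +3, o→s is +4 — the shift increases by 1 each position. Letter i (0-indexed) is shifted by i+1, so successive shifts are 1, 2, 3, ….
Decoding cwqgm: c−1=b, w−2=u, q−3=n, g−4=c, m−5=h.

bunch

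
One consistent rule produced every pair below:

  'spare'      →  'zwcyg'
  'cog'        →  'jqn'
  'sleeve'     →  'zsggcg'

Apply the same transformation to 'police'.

wqskjg

The shift depends on letter class: consonant s→z is +7, but vowel a→c is +2. Two shifts are in play — +2 for a/e/i/o/u, +7 for every other letter.
Applying it to police: p(cons)+7=w, o(vowel)+2=q, l(cons)+7=s, i(vowel)+2=k, c(cons)+7=j, e(vowel)+2=g.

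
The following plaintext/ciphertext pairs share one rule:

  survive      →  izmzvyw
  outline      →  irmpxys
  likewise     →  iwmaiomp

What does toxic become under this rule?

gmbsx

The output letters match the input read backwards, each shifted +4: survive reversed is evivrus. Read the word backwards and shift each letter +4.
On toxic: reverse → cixot; then shift: c+4=g, i+4=m, x+4=b, o+4=s, t+4=x.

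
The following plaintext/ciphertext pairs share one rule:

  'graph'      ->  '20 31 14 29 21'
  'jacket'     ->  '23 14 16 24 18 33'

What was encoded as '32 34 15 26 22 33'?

Letters become their 1-based position plus 13 (so a→14, b→15, …).
Undoing it on 32 34 15 26 22 33: 32→(32−13)÷1=19=s, 34→(34−13)÷1=21=u, 15→(15−13)÷1=2=b, 26→(26−13)÷1=13=m, 22→(22−13)÷1=9=i, 33→(33−13)÷1=20=t.

submit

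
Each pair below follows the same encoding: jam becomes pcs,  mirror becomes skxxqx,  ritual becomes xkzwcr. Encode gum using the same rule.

Two shifts are in play — +2 for a/e/i/o/u, +6 for every other letter.
On gum: g(cons)+6=m, u(vowel)+2=w, m(cons)+6=s.

mws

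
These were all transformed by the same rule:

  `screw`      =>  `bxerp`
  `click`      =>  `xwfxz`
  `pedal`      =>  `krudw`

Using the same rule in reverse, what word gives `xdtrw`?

s(18)→b(1) and c(2)→x(23) fit y≡23x+3 (mod 26); the inverse of 23 mod 26 is 17. This is an affine cipher: with a=0,…,z=25, each position x becomes (23x+3) mod 26.
Decoding xdtrw: x(23)→17·(23−3)≡2=c; d(3)→17·(3−3)≡0=a; t(19)→17·(19−3)≡12=m; r(17)→17·(17−3)≡4=e; w(22)→17·(22−3)≡11=l (all mod 26).

camel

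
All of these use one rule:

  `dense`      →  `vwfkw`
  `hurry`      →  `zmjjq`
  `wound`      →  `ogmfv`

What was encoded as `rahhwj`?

Compare letters: d→v is +18, e→w is +18, n→f is +18 — a constant shift. This is a Caesar cipher with shift 18.
Decoding rahhwj: r−18=z, a−18=i, h−18=p, h−18=p, w−18=e, j−18=r.

zipper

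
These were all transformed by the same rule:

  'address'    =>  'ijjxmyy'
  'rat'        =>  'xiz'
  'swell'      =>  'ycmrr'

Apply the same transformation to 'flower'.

lrwcmx

The rule splits by letter class: vowels +8, consonants +6.
On flower: f(cons)+6=l, l(cons)+6=r, o(vowel)+8=w, w(cons)+6=c, e(vowel)+8=m, r(cons)+6=x.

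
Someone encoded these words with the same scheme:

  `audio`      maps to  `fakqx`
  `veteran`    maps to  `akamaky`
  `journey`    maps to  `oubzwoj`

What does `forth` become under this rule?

The shift increases by 1 at each position, starting from +5: 5, 6, 7, ….
For forth: f+5=k, o+6=u, r+7=y, t+8=b, h+9=q.

kuybq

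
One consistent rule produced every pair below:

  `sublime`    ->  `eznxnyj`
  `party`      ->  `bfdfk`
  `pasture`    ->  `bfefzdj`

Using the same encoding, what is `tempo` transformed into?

fjybt

Two shifts are in play — +5 for a/e/i/o/u, +12 for every other letter.
For tempo: t(cons)+12=f, e(vowel)+5=j, m(cons)+12=y, p(cons)+12=b, o(vowel)+5=t.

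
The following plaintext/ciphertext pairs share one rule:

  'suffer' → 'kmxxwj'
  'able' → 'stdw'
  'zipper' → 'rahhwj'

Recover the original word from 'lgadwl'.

toilet

Compare letters: s→k is +18, u→m is +18, f→x is +18 — a constant shift. Each letter is shifted forward by 18 in the alphabet (a Caesar shift of +18).
Decoding lgadwl: l−18=t, g−18=o, a−18=i, d−18=l, w−18=e, l−18=t.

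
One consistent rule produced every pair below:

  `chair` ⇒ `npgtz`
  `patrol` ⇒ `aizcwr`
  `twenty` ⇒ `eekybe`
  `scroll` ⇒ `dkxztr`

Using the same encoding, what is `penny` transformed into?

Shifts by position in chair: pos 0: c→n (+11), pos 1: h→p (+8), pos 2: a→g (+6), pos 3: i→t (+11), pos 4: r→z (+8) — repeating every 3. It's a Vigenère-style cipher with numeric key [11,8,6]: position i shifts by key[i mod 3].
Applying it to penny: p+11=a, e+8=m, n+6=t, n+11=y, y+8=g.

amtyg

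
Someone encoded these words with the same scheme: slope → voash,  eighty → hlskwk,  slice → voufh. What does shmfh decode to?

peace

Shifts by position in slope: pos 0: s→v (+3), pos 1: l→o (+3), pos 2: o→a (+12), pos 3: p→s (+3), pos 4: e→h (+3) — repeating every 3. The shifts repeat in a cycle of length 3: positions 0,1,… shift by +3, +3, +12, then the pattern repeats.
Reversing it on shmfh: s−3=p, h−3=e, m−12=a, f−3=c, h−3=e.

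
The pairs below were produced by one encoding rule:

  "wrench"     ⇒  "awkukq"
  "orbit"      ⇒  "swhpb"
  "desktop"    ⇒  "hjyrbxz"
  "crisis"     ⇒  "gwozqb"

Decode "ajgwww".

In wrench: w→a is +4, r→w is +5, e→k is +6, n→u is +7 — the shift increases by 1 each position. Letter i (0-indexed) is shifted by i+4, so successive shifts are 4, 5, 6, ….
Reversing it on ajgwww: a−4=w, j−5=e, g−6=a, w−7=p, w−8=o, w−9=n.

weapon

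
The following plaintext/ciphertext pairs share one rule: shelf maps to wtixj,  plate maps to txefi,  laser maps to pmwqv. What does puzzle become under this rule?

tgdlpq

Shifts by position in shelf: pos 0: s→w (+4), pos 1: h→t (+12), pos 2: e→i (+4), pos 3: l→x (+12) — repeating every 2. The shifts repeat in a cycle of length 2: positions 0,1,… shift by +4, +12, then the pattern repeats.
Applying it to puzzle: p+4=t, u+12=g, z+4=d, z+12=l, l+4=p, e+12=q.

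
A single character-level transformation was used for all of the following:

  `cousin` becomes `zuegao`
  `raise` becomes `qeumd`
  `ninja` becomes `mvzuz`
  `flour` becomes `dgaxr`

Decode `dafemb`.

pastor

The output letters match the input read backwards, each shifted +12: cousin reversed is nisuoc. Read the word backwards and shift each letter +12.
Reversing it on dafemb: shift back: d−12=r, a−12=o, f−12=t, e−12=s, m−12=a, b−12=p → rotsap; then reverse → pastor.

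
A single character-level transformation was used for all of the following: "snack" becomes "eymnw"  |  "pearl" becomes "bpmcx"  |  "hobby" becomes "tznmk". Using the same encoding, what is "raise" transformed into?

The shifts repeat in a cycle of length 2: positions 0,1,… shift by +12, +11, then the pattern repeats.
On raise: r+12=d, a+11=l, i+12=u, s+11=d, e+12=q.

dludq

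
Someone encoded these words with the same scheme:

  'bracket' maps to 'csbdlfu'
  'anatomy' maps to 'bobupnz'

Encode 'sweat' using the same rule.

txfbu

Compare letters: b→c is +1, r→s is +1, a→b is +1 — a constant shift. Every letter moves 1 place later in the alphabet, wrapping around z→a.
Applying it to sweat: s+1=t, w+1=x, e+1=f, a+1=b, t+1=u.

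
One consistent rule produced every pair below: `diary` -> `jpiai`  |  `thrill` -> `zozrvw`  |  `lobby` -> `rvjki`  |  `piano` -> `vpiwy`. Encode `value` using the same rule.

In diary: d→j is +6, i→p is +7, a→i is +8, r→a is +9 — the shift increases by 1 each position. Each letter shifts forward by (position + 6), i.e. 6, 7, 8, … — the shift grows by one for each successive letter.
For value: v+6=b, a+7=h, l+8=t, u+9=d, e+10=o.

bhtdo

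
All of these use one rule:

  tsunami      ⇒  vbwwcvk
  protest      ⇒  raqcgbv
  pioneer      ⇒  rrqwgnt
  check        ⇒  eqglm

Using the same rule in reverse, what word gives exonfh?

Shifts by position in tsunami: pos 0: t→v (+2), pos 1: s→b (+9), pos 2: u→w (+2), pos 3: n→w (+9) — repeating every 2. A repeating key of period 2 is used — shifts +2, +9 over and over.
Reversing it on exonfh: e−2=c, x−9=o, o−2=m, n−9=e, f−2=d, h−9=y.

comedy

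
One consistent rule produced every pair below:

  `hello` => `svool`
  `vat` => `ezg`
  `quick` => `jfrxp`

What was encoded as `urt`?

fig

Letters are reflected about the middle of the alphabet (position → 25−position): Atbash.
Decoding urt: u↔f, r↔i, t↔g.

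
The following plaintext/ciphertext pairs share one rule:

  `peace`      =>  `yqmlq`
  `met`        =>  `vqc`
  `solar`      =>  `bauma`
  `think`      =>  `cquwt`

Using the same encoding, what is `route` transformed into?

aagcq

The shift depends on letter class: consonant p→y is +9, but vowel e→q is +12. The rule splits by letter class: vowels +12, consonants +9.
For route: r(cons)+9=a, o(vowel)+12=a, u(vowel)+12=g, t(cons)+9=c, e(vowel)+12=q.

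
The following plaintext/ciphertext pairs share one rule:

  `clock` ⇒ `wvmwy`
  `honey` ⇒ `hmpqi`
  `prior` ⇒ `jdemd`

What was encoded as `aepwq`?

since

Treating letters as 0–25, the rule is x ↦ 23x + 2 (mod 26).
Decoding aepwq: a(0)→17·(0−2)≡18=s; e(4)→17·(4−2)≡8=i; p(15)→17·(15−2)≡13=n; w(22)→17·(22−2)≡2=c; q(16)→17·(16−2)≡4=e (all mod 26).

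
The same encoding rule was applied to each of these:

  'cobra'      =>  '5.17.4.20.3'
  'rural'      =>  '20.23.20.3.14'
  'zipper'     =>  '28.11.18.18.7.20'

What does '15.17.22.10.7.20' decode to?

mother

c is letter #3 and maps to 5: an offset of 2. Letters become their 1-based position plus 2 (so a→3, b→4, …).
Decoding 15.17.22.10.7.20: 15→(15−2)÷1=13=m, 17→(17−2)÷1=15=o, 22→(22−2)÷1=20=t, 10→(10−2)÷1=8=h, 7→(7−2)÷1=5=e, 20→(20−2)÷1=18=r.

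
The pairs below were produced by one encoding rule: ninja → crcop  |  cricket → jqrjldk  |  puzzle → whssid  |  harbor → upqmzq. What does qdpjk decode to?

n(13)→c(2) and i(8)→r(17) fit y≡23x+15 (mod 26); the inverse of 23 mod 26 is 17. Treating letters as 0–25, the rule is x ↦ 23x + 15 (mod 26).
Decoding qdpjk: q(16)→17·(16−15)≡17=r; d(3)→17·(3−15)≡4=e; p(15)→17·(15−15)≡0=a; j(9)→17·(9−15)≡2=c; k(10)→17·(10−15)≡19=t (all mod 26).

react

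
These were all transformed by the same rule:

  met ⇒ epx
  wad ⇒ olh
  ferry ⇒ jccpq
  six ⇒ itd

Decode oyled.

Two steps: reverse the string, then apply a Caesar shift of +11.
Decoding oyled: shift back: o−11=d, y−11=n, l−11=a, e−11=t, d−11=s → dnats; then reverse → stand.

stand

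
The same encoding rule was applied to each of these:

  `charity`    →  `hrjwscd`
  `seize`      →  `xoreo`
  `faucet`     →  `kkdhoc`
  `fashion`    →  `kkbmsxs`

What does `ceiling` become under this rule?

horqswl

Shifts by position in charity: pos 0: c→h (+5), pos 1: h→r (+10), pos 2: a→j (+9), pos 3: r→w (+5), pos 4: i→s (+10), pos 5: t→c (+9) — repeating every 3. The shifts repeat in a cycle of length 3: positions 0,1,… shift by +5, +10, +9, then the pattern repeats.
On ceiling: c+5=h, e+10=o, i+9=r, l+5=q, i+10=s, n+9=w, g+5=l.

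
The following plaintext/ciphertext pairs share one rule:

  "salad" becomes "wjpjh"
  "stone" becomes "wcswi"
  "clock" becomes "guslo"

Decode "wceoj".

Shifts by position in salad: pos 0: s→w (+4), pos 1: a→j (+9), pos 2: l→p (+4), pos 3: a→j (+9) — repeating every 2. The shifts repeat in a cycle of length 2: positions 0,1,… shift by +4, +9, then the pattern repeats.
Decoding wceoj: w−4=s, c−9=t, e−4=a, o−9=f, j−4=f.

staff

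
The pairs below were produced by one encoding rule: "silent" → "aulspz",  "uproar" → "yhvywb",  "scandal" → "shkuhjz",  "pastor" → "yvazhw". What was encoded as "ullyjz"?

The output letters match the input read backwards, each shifted +7: silent reversed is tnelis. Read the word backwards and shift each letter +7.
Reversing it on ullyjz: shift back: u−7=n, l−7=e, l−7=e, y−7=r, j−7=c, z−7=s → neercs; then reverse → screen.

screen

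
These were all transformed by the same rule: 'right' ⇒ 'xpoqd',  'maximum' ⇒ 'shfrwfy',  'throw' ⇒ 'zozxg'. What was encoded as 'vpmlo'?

piece

In right: r→x is +6, i→p is +7, g→o is +8, h→q is +9 — the shift increases by 1 each position. The shift increases by 1 at each position, starting from +6: 6, 7, 8, ….
Decoding vpmlo: v−6=p, p−7=i, m−8=e, l−9=c, o−10=e.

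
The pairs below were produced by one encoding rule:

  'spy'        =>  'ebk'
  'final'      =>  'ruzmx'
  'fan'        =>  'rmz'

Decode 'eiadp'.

Compare letters: s→e is +12, p→b is +12, y→k is +12 — a constant shift. Each letter is shifted forward by 12 in the alphabet (a Caesar shift of +12).
Reversing it on eiadp: e−12=s, i−12=w, a−12=o, d−12=r, p−12=d.

sword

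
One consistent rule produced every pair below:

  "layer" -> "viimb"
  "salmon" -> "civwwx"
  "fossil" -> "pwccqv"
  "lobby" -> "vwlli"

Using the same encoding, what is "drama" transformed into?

The shift depends on letter class: consonant l→v is +10, but vowel a→i is +8. Vowels shift forward by 8 and consonants shift forward by 10.
On drama: d(cons)+10=n, r(cons)+10=b, a(vowel)+8=i, m(cons)+10=w, a(vowel)+8=i.

nbiwi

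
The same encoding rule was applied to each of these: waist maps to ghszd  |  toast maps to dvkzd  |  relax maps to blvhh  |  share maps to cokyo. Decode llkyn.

Shifts by position in waist: pos 0: w→g (+10), pos 1: a→h (+7), pos 2: i→s (+10), pos 3: s→z (+7) — repeating every 2. It's a Vigenère-style cipher with numeric key [10,7]: position i shifts by key[i mod 2].
Reversing it on llkyn: l−10=b, l−7=e, k−10=a, y−7=r, n−10=d.

beard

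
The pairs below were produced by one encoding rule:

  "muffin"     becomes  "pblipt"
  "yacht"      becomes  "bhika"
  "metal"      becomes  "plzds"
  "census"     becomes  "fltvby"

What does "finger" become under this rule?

Shifts by position in muffin: pos 0: m→p (+3), pos 1: u→b (+7), pos 2: f→l (+6), pos 3: f→i (+3), pos 4: i→p (+7), pos 5: n→t (+6) — repeating every 3. It's a Vigenère-style cipher with numeric key [3,7,6]: position i shifts by key[i mod 3].
Applying it to finger: f+3=i, i+7=p, n+6=t, g+3=j, e+7=l, r+6=x.

iptjlx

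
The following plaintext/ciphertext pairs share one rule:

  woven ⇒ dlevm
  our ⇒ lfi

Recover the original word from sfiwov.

Letters are reflected about the middle of the alphabet (position → 25−position): Atbash.
Reversing it on sfiwov: s↔h, f↔u, i↔r, w↔d, o↔l, v↔e.

hurdle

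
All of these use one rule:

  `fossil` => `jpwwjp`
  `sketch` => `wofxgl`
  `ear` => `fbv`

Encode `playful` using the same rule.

The shift depends on letter class: consonant f→j is +4, but vowel o→p is +1. Vowels shift forward by 1 and consonants shift forward by 4.
For playful: p(cons)+4=t, l(cons)+4=p, a(vowel)+1=b, y(cons)+4=c, f(cons)+4=j, u(vowel)+1=v, l(cons)+4=p.

tpbcjvp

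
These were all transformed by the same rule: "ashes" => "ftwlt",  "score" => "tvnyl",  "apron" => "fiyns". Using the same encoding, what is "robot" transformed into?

Each letter's alphabet position (a=0..z=25) is mapped through 21·x+5 mod 26 — an affine cipher.
For robot: r(17)→21·17+5≡24=y; o(14)→21·14+5≡13=n; b(1)→21·1+5≡0=a; o(14)→21·14+5≡13=n; t(19)→21·19+5≡14=o (all mod 26).

ynano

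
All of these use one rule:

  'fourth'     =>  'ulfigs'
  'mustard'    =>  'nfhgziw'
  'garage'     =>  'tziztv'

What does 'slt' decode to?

Letters are reflected about the middle of the alphabet (position → 25−position): Atbash.
Reversing it on slt: s↔h, l↔o, t↔g.

hog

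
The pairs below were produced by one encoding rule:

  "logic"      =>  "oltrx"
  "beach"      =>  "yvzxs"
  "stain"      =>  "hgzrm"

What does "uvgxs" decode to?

fetch

l(11)→o(14) and o(14)→l(11) fit y≡25x+25 (mod 26); the inverse of 25 mod 26 is 25. This is an affine cipher: with a=0,…,z=25, each position x becomes (25x+25) mod 26.
Reversing it on uvgxs: u(20)→25·(20−25)≡5=f; v(21)→25·(21−25)≡4=e; g(6)→25·(6−25)≡19=t; x(23)→25·(23−25)≡2=c; s(18)→25·(18−25)≡7=h (all mod 26).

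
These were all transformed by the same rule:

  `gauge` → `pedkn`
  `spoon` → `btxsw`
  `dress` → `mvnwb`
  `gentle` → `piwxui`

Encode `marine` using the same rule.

veamwi

A repeating key of period 2 is used — shifts +9, +4 over and over.
For marine: m+9=v, a+4=e, r+9=a, i+4=m, n+9=w, e+4=i.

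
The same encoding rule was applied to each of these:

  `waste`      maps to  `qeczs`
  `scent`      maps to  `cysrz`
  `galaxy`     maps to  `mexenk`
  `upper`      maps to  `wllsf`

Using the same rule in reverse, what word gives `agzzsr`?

w(22)→q(16) and a(0)→e(4) fit y≡23x+4 (mod 26); the inverse of 23 mod 26 is 17. Treating letters as 0–25, the rule is x ↦ 23x + 4 (mod 26).
Reversing it on agzzsr: a(0)→17·(0−4)≡10=k; g(6)→17·(6−4)≡8=i; z(25)→17·(25−4)≡19=t; z(25)→17·(25−4)≡19=t; s(18)→17·(18−4)≡4=e; r(17)→17·(17−4)≡13=n (all mod 26).

kitten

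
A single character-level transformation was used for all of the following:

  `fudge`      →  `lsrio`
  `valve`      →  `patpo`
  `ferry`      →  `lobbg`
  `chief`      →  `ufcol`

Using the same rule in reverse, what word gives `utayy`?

class

f(5)→l(11) and u(20)→s(18) fit y≡23x+0 (mod 26); the inverse of 23 mod 26 is 17. Treating letters as 0–25, the rule is x ↦ 23x + 0 (mod 26).
Undoing it on utayy: u(20)→17·(20−0)≡2=c; t(19)→17·(19−0)≡11=l; a(0)→17·(0−0)≡0=a; y(24)→17·(24−0)≡18=s; y(24)→17·(24−0)≡18=s (all mod 26).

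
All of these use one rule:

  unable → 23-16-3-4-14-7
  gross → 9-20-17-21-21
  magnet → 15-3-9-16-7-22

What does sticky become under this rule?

u is letter #21 and maps to 23: an offset of 2. Letters become their 1-based position plus 2 (so a→3, b→4, …).
For sticky: s=19→21, t=20→22, i=9→11, c=3→5, k=11→13, y=25→27.

21-22-11-5-13-27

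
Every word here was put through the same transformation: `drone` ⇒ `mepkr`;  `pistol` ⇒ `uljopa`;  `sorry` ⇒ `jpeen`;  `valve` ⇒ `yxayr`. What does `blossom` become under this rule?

d(3)→m(12) and r(17)→e(4) fit y≡5x+23 (mod 26); the inverse of 5 mod 26 is 21. Treating letters as 0–25, the rule is x ↦ 5x + 23 (mod 26).
On blossom: b(1)→5·1+23≡2=c; l(11)→5·11+23≡0=a; o(14)→5·14+23≡15=p; s(18)→5·18+23≡9=j; s(18)→5·18+23≡9=j; o(14)→5·14+23≡15=p; m(12)→5·12+23≡5=f (all mod 26).

capjjpf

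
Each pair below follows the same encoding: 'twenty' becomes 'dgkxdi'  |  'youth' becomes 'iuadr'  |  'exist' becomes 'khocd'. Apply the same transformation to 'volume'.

fuvawk

The shift depends on letter class: consonant t→d is +10, but vowel e→k is +6. Two shifts are in play — +6 for a/e/i/o/u, +10 for every other letter.
For volume: v(cons)+10=f, o(vowel)+6=u, l(cons)+10=v, u(vowel)+6=a, m(cons)+10=w, e(vowel)+6=k.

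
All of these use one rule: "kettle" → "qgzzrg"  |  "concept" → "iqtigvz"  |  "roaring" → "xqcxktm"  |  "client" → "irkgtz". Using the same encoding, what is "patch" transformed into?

vczin

The shift depends on letter class: consonant k→q is +6, but vowel e→g is +2. Two shifts are in play — +2 for a/e/i/o/u, +6 for every other letter.
On patch: p(cons)+6=v, a(vowel)+2=c, t(cons)+6=z, c(cons)+6=i, h(cons)+6=n.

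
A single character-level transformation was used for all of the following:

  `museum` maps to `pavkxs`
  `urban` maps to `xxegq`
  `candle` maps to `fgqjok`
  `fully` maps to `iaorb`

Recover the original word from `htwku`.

enter

Shifts by position in museum: pos 0: m→p (+3), pos 1: u→a (+6), pos 2: s→v (+3), pos 3: e→k (+6) — repeating every 2. A repeating key of period 2 is used — shifts +3, +6 over and over.
Decoding htwku: h−3=e, t−6=n, w−3=t, k−6=e, u−3=r.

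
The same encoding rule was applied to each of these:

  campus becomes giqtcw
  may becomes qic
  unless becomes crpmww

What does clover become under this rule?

gpwzmv

Vowels shift forward by 8 and consonants shift forward by 4.
For clover: c(cons)+4=g, l(cons)+4=p, o(vowel)+8=w, v(cons)+4=z, e(vowel)+8=m, r(cons)+4=v.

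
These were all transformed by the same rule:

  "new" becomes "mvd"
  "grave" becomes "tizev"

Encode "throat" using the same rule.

This is the alphabet-reversal cipher (Atbash): a becomes z, b becomes y, etc.
On throat: t↔g, h↔s, r↔i, o↔l, a↔z, t↔g.

gsilzg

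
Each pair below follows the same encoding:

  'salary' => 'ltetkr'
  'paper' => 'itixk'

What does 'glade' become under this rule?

This is a Caesar cipher with shift 19.
On glade: g+19=z, l+19=e, a+19=t, d+19=w, e+19=x.

zetwx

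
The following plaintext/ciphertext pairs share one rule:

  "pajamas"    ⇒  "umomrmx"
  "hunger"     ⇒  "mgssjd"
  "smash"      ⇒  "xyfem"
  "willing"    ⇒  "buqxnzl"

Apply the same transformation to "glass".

lxfex

Shifts by position in pajamas: pos 0: p→u (+5), pos 1: a→m (+12), pos 2: j→o (+5), pos 3: a→m (+12) — repeating every 2. A repeating key of period 2 is used — shifts +5, +12 over and over.
Applying it to glass: g+5=l, l+12=x, a+5=f, s+12=e, s+5=x.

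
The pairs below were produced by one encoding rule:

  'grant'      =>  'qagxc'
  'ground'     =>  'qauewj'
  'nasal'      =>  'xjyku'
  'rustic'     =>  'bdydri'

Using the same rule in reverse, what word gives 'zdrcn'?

The shifts repeat in a cycle of length 3: positions 0,1,… shift by +10, +9, +6, then the pattern repeats.
Undoing it on zdrcn: z−10=p, d−9=u, r−6=l, c−10=s, n−9=e.

pulse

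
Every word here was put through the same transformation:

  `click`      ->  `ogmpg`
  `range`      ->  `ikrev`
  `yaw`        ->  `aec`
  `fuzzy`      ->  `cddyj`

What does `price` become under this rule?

Read the word backwards and shift each letter +4.
Applying it to price: reverse → ecirp; then shift: e+4=i, c+4=g, i+4=m, r+4=v, p+4=t.

igmvt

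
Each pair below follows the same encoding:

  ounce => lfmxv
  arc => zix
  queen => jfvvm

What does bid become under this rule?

yrw

Each pair mirrors across the alphabet (o↔l, u↔f, n↔m): positions sum to 25. This is the alphabet-reversal cipher (Atbash): a becomes z, b becomes y, etc.
Applying it to bid: b↔y, i↔r, d↔w.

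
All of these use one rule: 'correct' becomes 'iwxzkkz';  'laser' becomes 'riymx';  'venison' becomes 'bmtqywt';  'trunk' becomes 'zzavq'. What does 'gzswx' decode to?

A repeating key of period 2 is used — shifts +6, +8 over and over.
Reversing it on gzswx: g−6=a, z−8=r, s−6=m, w−8=o, x−6=r.

armor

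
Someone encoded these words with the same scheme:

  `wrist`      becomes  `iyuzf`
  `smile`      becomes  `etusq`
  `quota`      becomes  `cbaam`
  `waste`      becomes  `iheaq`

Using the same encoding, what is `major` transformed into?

yhvvd

Shifts by position in wrist: pos 0: w→i (+12), pos 1: r→y (+7), pos 2: i→u (+12), pos 3: s→z (+7) — repeating every 2. The shifts repeat in a cycle of length 2: positions 0,1,… shift by +12, +7, then the pattern repeats.
For major: m+12=y, a+7=h, j+12=v, o+7=v, r+12=d.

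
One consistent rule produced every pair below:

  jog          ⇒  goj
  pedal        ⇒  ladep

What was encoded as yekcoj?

It's just the letters in reverse order.
Decoding yekcoj: then reverse → jockey.

jockey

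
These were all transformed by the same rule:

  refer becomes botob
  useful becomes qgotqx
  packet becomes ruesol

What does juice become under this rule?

nqieo

r(17)→b(1) and e(4)→o(14) fit y≡5x+20 (mod 26); the inverse of 5 mod 26 is 21. Each letter's alphabet position (a=0..z=25) is mapped through 5·x+20 mod 26 — an affine cipher.
For juice: j(9)→5·9+20≡13=n; u(20)→5·20+20≡16=q; i(8)→5·8+20≡8=i; c(2)→5·2+20≡4=e; e(4)→5·4+20≡14=o (all mod 26).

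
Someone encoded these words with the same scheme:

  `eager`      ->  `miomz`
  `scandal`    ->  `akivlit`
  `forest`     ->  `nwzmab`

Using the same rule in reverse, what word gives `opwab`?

Compare letters: e→m is +8, a→i is +8, g→o is +8 — a constant shift. Each letter is shifted forward by 8 in the alphabet (a Caesar shift of +8).
Undoing it on opwab: o−8=g, p−8=h, w−8=o, a−8=s, b−8=t.

ghost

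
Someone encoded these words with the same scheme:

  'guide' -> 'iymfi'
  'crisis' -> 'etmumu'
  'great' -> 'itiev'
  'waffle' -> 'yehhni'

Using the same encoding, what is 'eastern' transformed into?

ieuvitp

The shift depends on letter class: consonant g→i is +2, but vowel u→y is +4. Vowels shift forward by 4 and consonants shift forward by 2.
On eastern: e(vowel)+4=i, a(vowel)+4=e, s(cons)+2=u, t(cons)+2=v, e(vowel)+4=i, r(cons)+2=t, n(cons)+2=p.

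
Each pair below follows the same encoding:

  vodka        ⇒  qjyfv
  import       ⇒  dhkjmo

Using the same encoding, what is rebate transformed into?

mzwvoz

Compare letters: v→q is +21, o→j is +21, d→y is +21 — a constant shift. This is a Caesar cipher with shift 21.
On rebate: r+21=m, e+21=z, b+21=w, a+21=v, t+21=o, e+21=z.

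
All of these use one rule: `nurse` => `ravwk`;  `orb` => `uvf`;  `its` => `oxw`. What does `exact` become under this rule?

The rule splits by letter class: vowels +6, consonants +4.
On exact: e(vowel)+6=k, x(cons)+4=b, a(vowel)+6=g, c(cons)+4=g, t(cons)+4=x.

kbggx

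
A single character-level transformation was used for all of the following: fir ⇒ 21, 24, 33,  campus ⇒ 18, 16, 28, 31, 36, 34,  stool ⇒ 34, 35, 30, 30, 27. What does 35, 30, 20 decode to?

toe

Letters become their 1-based position plus 15 (so a→16, b→17, …).
Undoing it on 35, 30, 20: 35→(35−15)÷1=20=t, 30→(30−15)÷1=15=o, 20→(20−15)÷1=5=e.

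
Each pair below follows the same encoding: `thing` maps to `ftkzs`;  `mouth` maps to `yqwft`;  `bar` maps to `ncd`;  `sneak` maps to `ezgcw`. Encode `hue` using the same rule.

The shift depends on letter class: consonant t→f is +12, but vowel i→k is +2. Vowels shift forward by 2 and consonants shift forward by 12.
For hue: h(cons)+12=t, u(vowel)+2=w, e(vowel)+2=g.

twg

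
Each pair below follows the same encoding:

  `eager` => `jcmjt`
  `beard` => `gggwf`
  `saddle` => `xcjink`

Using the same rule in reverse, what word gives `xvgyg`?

state

Shifts by position in eager: pos 0: e→j (+5), pos 1: a→c (+2), pos 2: g→m (+6), pos 3: e→j (+5), pos 4: r→t (+2) — repeating every 3. The shifts repeat in a cycle of length 3: positions 0,1,… shift by +5, +2, +6, then the pattern repeats.
Decoding xvgyg: x−5=s, v−2=t, g−6=a, y−5=t, g−2=e.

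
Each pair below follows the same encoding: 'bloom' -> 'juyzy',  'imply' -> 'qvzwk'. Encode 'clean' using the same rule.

kuolz

In bloom: b→j is +8, l→u is +9, o→y is +10, o→z is +11 — the shift increases by 1 each position. Each letter shifts forward by (position + 8), i.e. 8, 9, 10, … — the shift grows by one for each successive letter.
On clean: c+8=k, l+9=u, e+10=o, a+11=l, n+12=z.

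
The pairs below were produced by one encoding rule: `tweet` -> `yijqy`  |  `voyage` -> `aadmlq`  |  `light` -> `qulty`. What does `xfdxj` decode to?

style

It's a Vigenère-style cipher with numeric key [5,12]: position i shifts by key[i mod 2].
Decoding xfdxj: x−5=s, f−12=t, d−5=y, x−12=l, j−5=e.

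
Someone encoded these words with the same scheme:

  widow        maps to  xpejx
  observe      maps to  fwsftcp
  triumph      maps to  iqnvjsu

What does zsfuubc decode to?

The output letters match the input read backwards, each shifted +1: widow reversed is wodiw. Read the word backwards and shift each letter +1.
Reversing it on zsfuubc: shift back: z−1=y, s−1=r, f−1=e, u−1=t, u−1=t, b−1=a, c−1=b → yrettab; then reverse → battery.

battery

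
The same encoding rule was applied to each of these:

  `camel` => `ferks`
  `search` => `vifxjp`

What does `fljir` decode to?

check

Each letter shifts forward by (position + 3), i.e. 3, 4, 5, … — the shift grows by one for each successive letter.
Decoding fljir: f−3=c, l−4=h, j−5=e, i−6=c, r−7=k.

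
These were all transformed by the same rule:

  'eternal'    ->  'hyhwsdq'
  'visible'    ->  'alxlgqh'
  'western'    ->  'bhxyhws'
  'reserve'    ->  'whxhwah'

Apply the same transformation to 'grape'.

The rule splits by letter class: vowels +3, consonants +5.
Applying it to grape: g(cons)+5=l, r(cons)+5=w, a(vowel)+3=d, p(cons)+5=u, e(vowel)+3=h.

lwduh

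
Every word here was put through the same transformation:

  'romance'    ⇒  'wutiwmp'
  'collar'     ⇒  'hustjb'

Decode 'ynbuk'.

Each letter shifts forward by (position + 5), i.e. 5, 6, 7, … — the shift grows by one for each successive letter.
Reversing it on ynbuk: y−5=t, n−6=h, b−7=u, u−8=m, k−9=b.

thumb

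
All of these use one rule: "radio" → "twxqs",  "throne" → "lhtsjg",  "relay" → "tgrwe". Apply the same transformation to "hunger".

r(17)→t(19) and a(0)→w(22) fit y≡9x+22 (mod 26); the inverse of 9 mod 26 is 3. Each letter's alphabet position (a=0..z=25) is mapped through 9·x+22 mod 26 — an affine cipher.
Applying it to hunger: h(7)→9·7+22≡7=h; u(20)→9·20+22≡20=u; n(13)→9·13+22≡9=j; g(6)→9·6+22≡24=y; e(4)→9·4+22≡6=g; r(17)→9·17+22≡19=t (all mod 26).

hujygt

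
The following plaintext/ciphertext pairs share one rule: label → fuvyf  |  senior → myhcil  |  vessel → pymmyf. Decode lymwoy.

rescue

Compare letters: l→f is +20, a→u is +20, b→v is +20 — a constant shift. Each letter is shifted forward by 20 in the alphabet (a Caesar shift of +20).
Decoding lymwoy: l−20=r, y−20=e, m−20=s, w−20=c, o−20=u, y−20=e.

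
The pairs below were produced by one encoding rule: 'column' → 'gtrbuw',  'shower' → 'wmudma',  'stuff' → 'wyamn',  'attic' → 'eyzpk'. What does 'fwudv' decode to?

brown

In column: c→g is +4, o→t is +5, l→r is +6, u→b is +7 — the shift increases by 1 each position. The shift increases by 1 at each position, starting from +4: 4, 5, 6, ….
Undoing it on fwudv: f−4=b, w−5=r, u−6=o, d−7=w, v−8=n.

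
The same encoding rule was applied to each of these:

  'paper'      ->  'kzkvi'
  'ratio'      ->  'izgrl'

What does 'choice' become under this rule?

xslrxv

Each pair mirrors across the alphabet (p↔k, a↔z, p↔k): positions sum to 25. This is the alphabet-reversal cipher (Atbash): a becomes z, b becomes y, etc.
On choice: c↔x, h↔s, o↔l, i↔r, c↔x, e↔v.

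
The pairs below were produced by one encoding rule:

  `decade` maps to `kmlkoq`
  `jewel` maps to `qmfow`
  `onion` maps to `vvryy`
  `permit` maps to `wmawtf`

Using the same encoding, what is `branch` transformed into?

In decade: d→k is +7, e→m is +8, c→l is +9, a→k is +10 — the shift increases by 1 each position. Letter i (0-indexed) is shifted by i+7, so successive shifts are 7, 8, 9, ….
For branch: b+7=i, r+8=z, a+9=j, n+10=x, c+11=n, h+12=t.

izjxnt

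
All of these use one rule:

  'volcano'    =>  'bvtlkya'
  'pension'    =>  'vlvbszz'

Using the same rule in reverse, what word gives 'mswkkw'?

global

Letter i (0-indexed) is shifted by i+6, so successive shifts are 6, 7, 8, ….
Undoing it on mswkkw: m−6=g, s−7=l, w−8=o, k−9=b, k−10=a, w−11=l.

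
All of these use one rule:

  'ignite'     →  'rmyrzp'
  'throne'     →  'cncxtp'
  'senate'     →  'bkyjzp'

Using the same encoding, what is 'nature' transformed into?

wgedxp

Shifts by position in ignite: pos 0: i→r (+9), pos 1: g→m (+6), pos 2: n→y (+11), pos 3: i→r (+9), pos 4: t→z (+6), pos 5: e→p (+11) — repeating every 3. The shifts repeat in a cycle of length 3: positions 0,1,… shift by +9, +6, +11, then the pattern repeats.
On nature: n+9=w, a+6=g, t+11=e, u+9=d, r+6=x, e+11=p.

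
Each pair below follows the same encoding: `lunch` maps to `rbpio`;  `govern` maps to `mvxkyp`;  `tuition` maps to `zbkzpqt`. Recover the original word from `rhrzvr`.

laptop

Shifts by position in lunch: pos 0: l→r (+6), pos 1: u→b (+7), pos 2: n→p (+2), pos 3: c→i (+6), pos 4: h→o (+7) — repeating every 3. The shifts repeat in a cycle of length 3: positions 0,1,… shift by +6, +7, +2, then the pattern repeats.
Undoing it on rhrzvr: r−6=l, h−7=a, r−2=p, z−6=t, v−7=o, r−2=p.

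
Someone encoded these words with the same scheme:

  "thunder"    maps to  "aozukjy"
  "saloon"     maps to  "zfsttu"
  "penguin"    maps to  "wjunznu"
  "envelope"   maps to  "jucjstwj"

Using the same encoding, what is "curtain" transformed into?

The shift depends on letter class: consonant t→a is +7, but vowel u→z is +5. Two shifts are in play — +5 for a/e/i/o/u, +7 for every other letter.
Applying it to curtain: c(cons)+7=j, u(vowel)+5=z, r(cons)+7=y, t(cons)+7=a, a(vowel)+5=f, i(vowel)+5=n, n(cons)+7=u.

jzyafnu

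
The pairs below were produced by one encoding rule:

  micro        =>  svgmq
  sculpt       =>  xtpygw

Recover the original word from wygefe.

The output letters match the input read backwards, each shifted +4: micro reversed is orcim. The word is reversed, then every letter is shifted forward by 4.
Undoing it on wygefe: shift back: w−4=s, y−4=u, g−4=c, e−4=a, f−4=b, e−4=a → sucaba; then reverse → abacus.

abacus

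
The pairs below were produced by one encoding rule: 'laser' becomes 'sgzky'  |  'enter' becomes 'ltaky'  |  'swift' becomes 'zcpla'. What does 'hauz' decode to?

Shifts by position in laser: pos 0: l→s (+7), pos 1: a→g (+6), pos 2: s→z (+7), pos 3: e→k (+6) — repeating every 2. It's a Vigenère-style cipher with numeric key [7,6]: position i shifts by key[i mod 2].
Undoing it on hauz: h−7=a, a−6=u, u−7=n, z−6=t.

aunt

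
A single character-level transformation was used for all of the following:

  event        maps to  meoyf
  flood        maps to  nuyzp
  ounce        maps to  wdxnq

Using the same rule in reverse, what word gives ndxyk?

In event: e→m is +8, v→e is +9, e→o is +10, n→y is +11 — the shift increases by 1 each position. Each letter shifts forward by (position + 8), i.e. 8, 9, 10, … — the shift grows by one for each successive letter.
Reversing it on ndxyk: n−8=f, d−9=u, x−10=n, y−11=n, k−12=y.

funny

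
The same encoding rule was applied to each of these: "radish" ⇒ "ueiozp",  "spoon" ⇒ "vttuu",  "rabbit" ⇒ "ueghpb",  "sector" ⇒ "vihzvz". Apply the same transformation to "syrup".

In radish: r→u is +3, a→e is +4, d→i is +5, i→o is +6 — the shift increases by 1 each position. Each letter shifts forward by (position + 3), i.e. 3, 4, 5, … — the shift grows by one for each successive letter.
On syrup: s+3=v, y+4=c, r+5=w, u+6=a, p+7=w.

vcwaw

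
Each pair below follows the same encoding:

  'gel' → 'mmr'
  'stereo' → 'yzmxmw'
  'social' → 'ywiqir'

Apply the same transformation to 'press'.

vxmyy

The shift depends on letter class: consonant g→m is +6, but vowel e→m is +8. Vowels shift forward by 8 and consonants shift forward by 6.
Applying it to press: p(cons)+6=v, r(cons)+6=x, e(vowel)+8=m, s(cons)+6=y, s(cons)+6=y.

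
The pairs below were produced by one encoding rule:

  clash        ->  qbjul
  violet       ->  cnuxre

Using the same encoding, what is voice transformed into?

nlrxe

The output letters match the input read backwards, each shifted +9: clash reversed is hsalc. Two steps: reverse the string, then apply a Caesar shift of +9.
For voice: reverse → eciov; then shift: e+9=n, c+9=l, i+9=r, o+9=x, v+9=e.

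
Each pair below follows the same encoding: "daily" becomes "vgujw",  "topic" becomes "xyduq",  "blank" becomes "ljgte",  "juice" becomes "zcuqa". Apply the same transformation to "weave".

magha

d(3)→v(21) and a(0)→g(6) fit y≡5x+6 (mod 26); the inverse of 5 mod 26 is 21. Each letter's alphabet position (a=0..z=25) is mapped through 5·x+6 mod 26 — an affine cipher.
For weave: w(22)→5·22+6≡12=m; e(4)→5·4+6≡0=a; a(0)→5·0+6≡6=g; v(21)→5·21+6≡7=h; e(4)→5·4+6≡0=a (all mod 26).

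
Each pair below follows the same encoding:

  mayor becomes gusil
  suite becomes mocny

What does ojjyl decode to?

upper

Compare letters: m→g is +20, a→u is +20, y→s is +20 — a constant shift. Each letter is shifted forward by 20 in the alphabet (a Caesar shift of +20).
Reversing it on ojjyl: o−20=u, j−20=p, j−20=p, y−20=e, l−20=r.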